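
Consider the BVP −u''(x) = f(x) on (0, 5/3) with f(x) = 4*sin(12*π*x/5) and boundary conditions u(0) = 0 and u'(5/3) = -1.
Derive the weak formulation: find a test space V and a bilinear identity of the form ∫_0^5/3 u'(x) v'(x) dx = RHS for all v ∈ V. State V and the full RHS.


V = {v ∈ H^1(0, 5/3) : v(0) = 0} (test functions vanish at x = 0 where u is specified); weak form: ∫_0^5/3 u'v' dx = ∫_0^5/3 (4*sin(12*π*x/5)) v dx − v(5/3) for all v ∈ V.

Multiply both sides by a test function v and integrate from 0 to 5/3:
  ∫_0^5/3 −u''(x) v(x) dx = ∫_0^5/3 f(x) v(x) dx.
Integrate the LHS by parts once:
  ∫_0^5/3 −u'' v dx = −[u'(x) v(x)]_0^5/3 + ∫_0^5/3 u'(x) v'(x) dx.
Thus ∫_0^5/3 u'(x) v'(x) dx = ∫_0^5/3 f(x) v(x) dx + [u'(x) v(x)]_0^5/3.
Choose V so that boundary terms are either known or forced to vanish.
Mixed BC: u(0) = 0 (Dirichlet) and u'(5/3) = -1 (Neumann). Define V = {v ∈ H^1(0, 5/3) : v(0) = 0}. Then [u' v]_0^5/3 = u'(5/3)·v(5/3) − u'(0)·0 = − v(5/3).
Weak formulation: find u (satisfying any essential BC) such that ∫_0^5/3 u'(x) v'(x) dx = ∫_0^5/3 f v dx − v(5/3) for all v ∈ V (Dirichlet at 0 absorbed into V; Neumann datum at x = 5/3 contributes the boundary term).
Substituting f(x) = 4*sin(12*π*x/5), the right-hand side is ∫_0^5/3 (4*sin(12*π*x/5)) v dx − v(5/3).


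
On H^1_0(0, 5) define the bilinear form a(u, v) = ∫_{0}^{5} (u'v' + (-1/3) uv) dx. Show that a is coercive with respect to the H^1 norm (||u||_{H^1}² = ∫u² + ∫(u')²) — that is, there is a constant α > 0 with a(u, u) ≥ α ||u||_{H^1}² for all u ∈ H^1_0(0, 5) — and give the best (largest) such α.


α = (-25/3 + π^2)/(π^2 + 25)

Coercivity of a(·,·) on H^1_0(0, 5) means a(u, u) ≥ α ||u||_{H^1}² for every u ∈ H^1_0.
The interval has length L = 5, and Poincaré/coercivity depend only on L. Here a(u, u) = ∫(u')² + (-1/3)·∫u².
Here c = -1/3 < 0 with |c| < (π/L)² = π^2/25, so coercivity still holds. The condition a(u,u) ≥ α||u||_{H^1}² reads (1−α)∫(u')² ≥ (α−c)∫u². Any admissible α is ≤ 1 (rapidly oscillating u have ∫u²/∫(u')² → 0), and α = 1 would force 0 ≥ (1−c)∫u², impossible since c < 1; so 1−α > 0. By the sharp Poincaré inequality on H^1_0 of an interval of length L, ∫(u')² ≥ (π/L)²∫u² with equality for the first sine mode sin(π(x−x₀)/L) (x₀ the left endpoint), so the inequality holds for all u iff (1−α)(π/L)² ≥ α − c, i.e. α ≤ ((π/L)² + c)/((π/L)² + 1) = (1 + c(L/π)²)/(1 + (L/π)²). (Direct route, valid since c ≤ 0: Poincaré gives c∫u² ≥ c(L/π)²∫(u')², so a(u,u) ≥ (1 + c(L/π)²)∫(u')², while ||u||_{H^1}² ≤ (1 + (L/π)²)∫(u')²; dividing yields the same α.) With (π/L)² = π^2/25 and c = -1/3, the largest admissible constant is α = ((π/L)² + c)/((π/L)² + 1).
Simplifying, α = (-25/3 + π^2)/(π^2 + 25).


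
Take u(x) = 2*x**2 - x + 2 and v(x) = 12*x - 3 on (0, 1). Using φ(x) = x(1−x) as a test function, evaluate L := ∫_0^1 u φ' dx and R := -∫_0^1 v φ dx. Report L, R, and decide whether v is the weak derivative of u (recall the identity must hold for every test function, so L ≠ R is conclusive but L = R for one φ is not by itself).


LHS = -1/6, RHS = -1/2. No, v is not the weak derivative of u.

u(x) = 2*x**2 - x + 2, classical derivative u'(x) = 4*x - 1.
φ(x) = x(1−x), so φ'(x) = 1 - 2*x.
Note φ(0) = φ(1) = 0, so the boundary term u·φ vanishes.
LHS = ∫_0^1 u(x) φ'(x) dx = ∫_0^1 (-4*x^3 + 4*x^2 - 5*x + 2) dx. Term by term:
  ∫_0^1 -4*x^3 dx = -1;  ∫_0^1 4*x^2 dx = 4/3;  ∫_0^1 -5*x dx = -5/2;
  ∫_0^1 2 dx = 2.
Sum: -1 + 4/3 − 5/2 + 2 = -1/6.
So LHS = -1/6.
∫_0^1 v(x) φ(x) dx = ∫_0^1 (-12*x^3 + 15*x^2 - 3*x) dx. Term by term:
  ∫_0^1 -12*x^3 dx = -3;  ∫_0^1 15*x^2 dx = 5;  ∫_0^1 -3*x dx = -3/2.
Sum: -3 + 5 − 3/2 = 1/2.
So RHS = -∫_0^1 v(x) φ(x) dx = -1/2.
LHS − RHS = 1/3 ≠ 0, so the identity fails.
(For a valid weak derivative the identity must hold for EVERY test function, in particular this one. The failure shows v is NOT the weak derivative of u.)
Correct weak derivative would be u'(x) = 4*x - 1.


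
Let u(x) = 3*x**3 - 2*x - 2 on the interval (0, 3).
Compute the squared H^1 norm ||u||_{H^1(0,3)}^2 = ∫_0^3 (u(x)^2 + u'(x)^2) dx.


||u||_{H^1}^2 = 199299/35

The H^1 norm (squared) on an interval (0, L) is
  ||u||_{H^1}^2 = ∫_0^L u(x)^2 dx + ∫_0^L u'(x)^2 dx.
Compute u'(x) = 9*x**2 - 2.
Then u(x)^2 = 9*x**6 - 12*x**4 - 12*x**3 + 4*x**2 + 8*x + 4 and u'(x)^2 = 81*x**4 - 36*x**2 + 4.
Integrate each monomial from 0 to 3 using ∫_0^3 c·x^n dx = c·3^(n+1)/(n+1):
  ∫_0^3 u(x)^2 dx = ∫_0^3 (9*x^6 - 12*x^4 - 12*x^3 + 4*x^2 + 8*x + 4) dx. Term by term:
    ∫_0^3 9*x^6 dx = 19683/7;  ∫_0^3 -12*x^4 dx = -2916/5;  ∫_0^3 -12*x^3 dx = -243;
    ∫_0^3 4*x^2 dx = 36;  ∫_0^3 8*x dx = 36;  ∫_0^3 4 dx = 12.
  Sum: 19683/7 − 2916/5 − 243 + 36 + 36 + 12 = 72438/35.
  ∫_0^3 u'(x)^2 dx = ∫_0^3 (81*x^4 - 36*x^2 + 4) dx. Term by term:
    ∫_0^3 81*x^4 dx = 19683/5;  ∫_0^3 -36*x^2 dx = -324;  ∫_0^3 4 dx = 12.
  Sum: 19683/5 − 324 + 12 = 18123/5.
Adding: ||u||_{H^1}^2 = 72438/35 + 18123/5 = 199299/35.


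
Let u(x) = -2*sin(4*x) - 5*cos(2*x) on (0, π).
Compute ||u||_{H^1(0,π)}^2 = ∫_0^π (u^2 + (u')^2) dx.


||u||_{H^1(0,π)}^2 = 193*π/2

u'(x) = 10*sin(2*x) - 8*cos(4*x).
Expand u² and (u')² and integrate term by term on (0, π), using: for integers n ≥ 1, ∫_0^π sin²(nx) dx = ∫_0^π cos²(nx) dx = π/2; for n ≠ n', ∫_0^π sin(nx)sin(n'x) dx = ∫_0^π cos(nx)cos(n'x) dx = 0; and by product-to-sum, ∫_0^π sin(nx)cos(n'x) dx = ½∫_0^π [sin((n+n')x) + sin((n−n')x)] dx, which is 0 when n+n' is even and 2n/(n²−n'²) when n+n' is odd (it need not vanish on (0, π)).
  u² squared terms: (-5)²·∫cos(2x)² dx = 25·π/2 = 25*π/2;  (-2)²·∫sin(4x)² dx = 4·π/2 = 2*π.
  u² cross terms: 2·(-5)·(-2)·∫cos(2x)·sin(4x) dx = 20·(0) = 0.
  So ∫_0^π u² dx = 25*π/2 + 2*π + 0 = 29*π/2.
  (u')² squared terms: (-8)²·∫cos(4x)² dx = 64·π/2 = 32*π;  (10)²·∫sin(2x)² dx = 100·π/2 = 50*π.
  (u')² cross terms: 2·(-8)·(10)·∫cos(4x)·sin(2x) dx = -160·(0) = 0.
  So ∫_0^π (u')² dx = 32*π + 50*π + 0 = 82*π.
||u||_{H^1}^2 = (29*π/2) + (82*π) = 193*π/2.


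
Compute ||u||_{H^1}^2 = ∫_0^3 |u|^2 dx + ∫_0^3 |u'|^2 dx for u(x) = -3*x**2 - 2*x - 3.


||u||_{H^1}^2 = 7017/5

The H^1 norm (squared) on an interval (0, L) is
  ||u||_{H^1}^2 = ∫_0^L u(x)^2 dx + ∫_0^L u'(x)^2 dx.
Compute u'(x) = -6*x - 2.
Then u(x)^2 = 9*x**4 + 12*x**3 + 22*x**2 + 12*x + 9 and u'(x)^2 = 36*x**2 + 24*x + 4.
Integrate each monomial from 0 to 3 using ∫_0^3 c·x^n dx = c·3^(n+1)/(n+1):
  ∫_0^3 u(x)^2 dx = ∫_0^3 (9*x^4 + 12*x^3 + 22*x^2 + 12*x + 9) dx. Term by term:
    ∫_0^3 9*x^4 dx = 2187/5;  ∫_0^3 12*x^3 dx = 243;  ∫_0^3 22*x^2 dx = 198;
    ∫_0^3 12*x dx = 54;  ∫_0^3 9 dx = 27.
  Sum: 2187/5 + 243 + 198 + 54 + 27 = 4797/5.
  ∫_0^3 u'(x)^2 dx = ∫_0^3 (36*x^2 + 24*x + 4) dx. Term by term:
    ∫_0^3 36*x^2 dx = 324;  ∫_0^3 24*x dx = 108;  ∫_0^3 4 dx = 12.
  Sum: 324 + 108 + 12 = 444.
Adding: ||u||_{H^1}^2 = 4797/5 + 444 = 7017/5.


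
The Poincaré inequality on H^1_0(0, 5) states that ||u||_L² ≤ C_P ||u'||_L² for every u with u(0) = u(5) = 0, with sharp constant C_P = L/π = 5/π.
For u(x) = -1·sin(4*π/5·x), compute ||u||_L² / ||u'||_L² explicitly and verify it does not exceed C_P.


||u||_L² / ||u'||_L² = 5/(4*π) < C_P = 5/π.

u(x) = -1·sin(4*π/5·x), so u'(x) = -4*π*cos(4*π*x/5)/5.
Writing u(x) = A·sin(kπx/L) with A = -1 and k = 4, use ∫_0^L sin²(kπx/L) dx = L/2 and ∫_0^L cos²(kπx/L) dx = L/2.
u² = 1·sin²(4*π/5·x) and (u')² = 16*π^2/25·cos²(4*π/5·x), and each of sin², cos² integrates to L/2 = 5/2 over (0, 5).
∫_0^5 u² dx = 5/2, so ||u||_L² = sqrt(10)/2.
∫_0^5 (u')² dx = 8*π^2/5, so ||u'||_L² = 2*sqrt(10)*π/5.
Ratio ||u||_L² / ||u'||_L² = 5/(4*π).
Sharp Poincaré constant on H^1_0(0, 5) is C_P = L/π = 5/π, achieved by sin(π/5·x).
This is the k = 4 harmonic; the ratio L/(kπ) is strictly less than C_P = L/π, consistent with the sharp inequality ||u||_L² ≤ C_P ||u'||_L².


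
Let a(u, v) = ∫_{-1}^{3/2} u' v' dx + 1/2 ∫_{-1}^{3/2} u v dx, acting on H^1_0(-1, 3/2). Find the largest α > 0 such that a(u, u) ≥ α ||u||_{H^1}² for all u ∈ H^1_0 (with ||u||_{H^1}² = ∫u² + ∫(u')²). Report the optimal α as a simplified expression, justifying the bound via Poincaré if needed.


α = (25 + 8*π^2)/(2*(25 + 4*π^2))

Coercivity of a(·,·) on H^1_0(-1, 3/2) means a(u, u) ≥ α ||u||_{H^1}² for every u ∈ H^1_0.
The interval has length L = 5/2, and Poincaré/coercivity depend only on L. Here a(u, u) = ∫(u')² + (1/2)·∫u².
Here 0 < c = 1/2 < 1. The condition a(u,u) ≥ α||u||_{H^1}² reads (1−α)∫(u')² ≥ (α−c)∫u². Any admissible α is ≤ 1 (rapidly oscillating u have ∫u²/∫(u')² → 0), and α = 1 would force 0 ≥ (1−c)∫u², impossible since c < 1; so 1−α > 0. By the sharp Poincaré inequality on H^1_0 of an interval of length L, ∫(u')² ≥ (π/L)²∫u² with equality for the first sine mode sin(π(x−x₀)/L) (x₀ the left endpoint), so the inequality holds for all u iff (1−α)(π/L)² ≥ α − c, i.e. α ≤ ((π/L)² + c)/((π/L)² + 1) = (1 + c(L/π)²)/(1 + (L/π)²). With (π/L)² = 4*π^2/25 and c = 1/2, the largest admissible constant is α = ((π/L)² + c)/((π/L)² + 1).
Simplifying, α = (25 + 8*π^2)/(2*(25 + 4*π^2)).


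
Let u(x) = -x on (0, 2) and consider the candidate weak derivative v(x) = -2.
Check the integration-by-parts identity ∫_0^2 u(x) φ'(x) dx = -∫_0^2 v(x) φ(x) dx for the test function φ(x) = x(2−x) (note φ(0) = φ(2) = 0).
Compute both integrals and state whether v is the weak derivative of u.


LHS = 4/3, RHS = 8/3. No, v is not the weak derivative of u.

u(x) = -x, classical derivative u'(x) = -1.
φ(x) = x(2−x), so φ'(x) = 2 - 2*x.
Note φ(0) = φ(2) = 0, so the boundary term u·φ vanishes.
LHS = ∫_0^2 u(x) φ'(x) dx = ∫_0^2 (2*x^2 - 2*x) dx. Term by term:
  ∫_0^2 2*x^2 dx = 16/3;  ∫_0^2 -2*x dx = -4.
Sum: 16/3 − 4 = 4/3.
So LHS = 4/3.
∫_0^2 v(x) φ(x) dx = ∫_0^2 (2*x^2 - 4*x) dx. Term by term:
  ∫_0^2 2*x^2 dx = 16/3;  ∫_0^2 -4*x dx = -8.
Sum: 16/3 − 8 = -8/3.
So RHS = -∫_0^2 v(x) φ(x) dx = 8/3.
LHS − RHS = -4/3 ≠ 0, so the identity fails.
(For a valid weak derivative the identity must hold for EVERY test function, in particular this one. The failure shows v is NOT the weak derivative of u.)
Correct weak derivative would be u'(x) = -1.


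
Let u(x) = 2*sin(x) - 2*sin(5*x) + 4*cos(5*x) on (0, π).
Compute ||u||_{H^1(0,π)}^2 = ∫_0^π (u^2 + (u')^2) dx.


||u||_{H^1(0,π)}^2 = 264*π

u'(x) = -20*sin(5*x) + 2*cos(x) - 10*cos(5*x).
Expand u² and (u')² and integrate term by term on (0, π), using: for integers n ≥ 1, ∫_0^π sin²(nx) dx = ∫_0^π cos²(nx) dx = π/2; for n ≠ n', ∫_0^π sin(nx)sin(n'x) dx = ∫_0^π cos(nx)cos(n'x) dx = 0; and by product-to-sum, ∫_0^π sin(nx)cos(n'x) dx = ½∫_0^π [sin((n+n')x) + sin((n−n')x)] dx, which is 0 when n+n' is even and 2n/(n²−n'²) when n+n' is odd (it need not vanish on (0, π)).
  u² squared terms: (-2)²·∫sin(5x)² dx = 4·π/2 = 2*π;  (2)²·∫sin(x)² dx = 4·π/2 = 2*π;  (4)²·∫cos(5x)² dx = 16·π/2 = 8*π.
  u² cross terms: 2·(-2)·(2)·∫sin(5x)·sin(x) dx = -8·(0) = 0;  2·(-2)·(4)·∫sin(5x)·cos(5x) dx = -16·(0) = 0;  2·(2)·(4)·∫sin(x)·cos(5x) dx = 16·(0) = 0.
  So ∫_0^π u² dx = 2*π + 2*π + 8*π + 0 + 0 + 0 = 12*π.
  (u')² squared terms: (-20)²·∫sin(5x)² dx = 400·π/2 = 200*π;  (-10)²·∫cos(5x)² dx = 100·π/2 = 50*π;  (2)²·∫cos(x)² dx = 4·π/2 = 2*π.
  (u')² cross terms: 2·(-20)·(-10)·∫sin(5x)·cos(5x) dx = 400·(0) = 0;  2·(-20)·(2)·∫sin(5x)·cos(x) dx = -80·(0) = 0;  2·(-10)·(2)·∫cos(5x)·cos(x) dx = -40·(0) = 0.
  So ∫_0^π (u')² dx = 200*π + 50*π + 2*π + 0 + 0 + 0 = 252*π.
||u||_{H^1}^2 = (12*π) + (252*π) = 264*π.


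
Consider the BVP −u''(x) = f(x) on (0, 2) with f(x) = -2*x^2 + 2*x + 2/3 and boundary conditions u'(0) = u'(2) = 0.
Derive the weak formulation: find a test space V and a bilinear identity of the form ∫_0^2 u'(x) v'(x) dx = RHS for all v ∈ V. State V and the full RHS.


V = H^1(0, 2) (no boundary constraint on v; u is determined up to an additive constant); weak form: ∫_0^2 u'v' dx = ∫_0^2 (-2*x^2 + 2*x + 2/3) v dx for all v ∈ V.

Multiply both sides by a test function v and integrate from 0 to 2:
  ∫_0^2 −u''(x) v(x) dx = ∫_0^2 f(x) v(x) dx.
Integrate the LHS by parts once:
  ∫_0^2 −u'' v dx = −[u'(x) v(x)]_0^2 + ∫_0^2 u'(x) v'(x) dx.
Thus ∫_0^2 u'(x) v'(x) dx = ∫_0^2 f(x) v(x) dx + [u'(x) v(x)]_0^2.
Choose V so that boundary terms are either known or forced to vanish.
u has homogeneous Neumann: u'(0) = u'(2) = 0. So [u' v]_0^2 = 0·v(2) − 0·v(0) = 0 for any v; take V = H^1(0, 2).
Weak formulation: find u (satisfying any essential BC) such that ∫_0^2 u'(x) v'(x) dx = ∫_0^2 f v dx for all v ∈ V (homogeneous Neumann, so boundary terms vanish).
Substituting f(x) = -2*x^2 + 2*x + 2/3, the right-hand side is ∫_0^2 (-2*x^2 + 2*x + 2/3) v dx.
Compatibility check (pure Neumann): taking v ≡ 1 ∈ V gives 0 = ∫_0^2 f dx + (0) − (0), i.e. ∫_0^2 f dx must equal u'(0) − u'(2) = 0. Indeed ∫_0^2 (-2*x^2 + 2*x + 2/3) dx = 0, so the data are compatible. The solution is then unique only up to an additive constant (fix it e.g. by requiring ∫_0^2 u dx = 0).


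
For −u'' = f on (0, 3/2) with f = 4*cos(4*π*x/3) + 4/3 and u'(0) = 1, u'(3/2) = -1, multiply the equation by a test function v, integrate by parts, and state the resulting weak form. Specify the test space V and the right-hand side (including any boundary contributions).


V = H^1(0, 3/2) (v unrestricted at boundary; u is determined up to an additive constant); weak form: ∫_0^3/2 u'v' dx = ∫_0^3/2 (4*cos(4*π*x/3) + 4/3) v dx − v(3/2) − v(0) for all v ∈ V.

Multiply both sides by a test function v and integrate from 0 to 3/2:
  ∫_0^3/2 −u''(x) v(x) dx = ∫_0^3/2 f(x) v(x) dx.
Integrate the LHS by parts once:
  ∫_0^3/2 −u'' v dx = −[u'(x) v(x)]_0^3/2 + ∫_0^3/2 u'(x) v'(x) dx.
Thus ∫_0^3/2 u'(x) v'(x) dx = ∫_0^3/2 f(x) v(x) dx + [u'(x) v(x)]_0^3/2.
Choose V so that boundary terms are either known or forced to vanish.
u has inhomogeneous Neumann u'(0) = 1, u'(3/2) = -1. [u' v]_0^3/2 = (-1)·v(3/2) − (1)·v(0) = − v(3/2) − v(0). Take V = H^1(0, 3/2); boundary term becomes part of RHS.
Weak formulation: find u (satisfying any essential BC) such that ∫_0^3/2 u'(x) v'(x) dx = ∫_0^3/2 f v dx − v(3/2) − v(0) for all v ∈ V (Neumann data are natural BCs: they enter the RHS as boundary terms).
Substituting f(x) = 4*cos(4*π*x/3) + 4/3, the right-hand side is ∫_0^3/2 (4*cos(4*π*x/3) + 4/3) v dx − v(3/2) − v(0).
Compatibility check (pure Neumann): taking v ≡ 1 ∈ V gives 0 = ∫_0^3/2 f dx + (-1) − (1), i.e. ∫_0^3/2 f dx must equal u'(0) − u'(3/2) = 2. Indeed ∫_0^3/2 (4*cos(4*π*x/3) + 4/3) dx = 2, so the data are compatible. The solution is then unique only up to an additive constant (fix it e.g. by requiring ∫_0^3/2 u dx = 0).


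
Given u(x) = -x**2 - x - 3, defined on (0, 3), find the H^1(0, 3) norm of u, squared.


||u||_{H^1}^2 = 2631/10

The H^1 norm (squared) on an interval (0, L) is
  ||u||_{H^1}^2 = ∫_0^L u(x)^2 dx + ∫_0^L u'(x)^2 dx.
Compute u'(x) = -2*x - 1.
Then u(x)^2 = x**4 + 2*x**3 + 7*x**2 + 6*x + 9 and u'(x)^2 = 4*x**2 + 4*x + 1.
Integrate each monomial from 0 to 3 using ∫_0^3 c·x^n dx = c·3^(n+1)/(n+1):
  ∫_0^3 u(x)^2 dx = ∫_0^3 (x^4 + 2*x^3 + 7*x^2 + 6*x + 9) dx. Term by term:
    ∫_0^3 x^4 dx = 243/5;  ∫_0^3 2*x^3 dx = 81/2;  ∫_0^3 7*x^2 dx = 63;
    ∫_0^3 6*x dx = 27;  ∫_0^3 9 dx = 27.
  Sum: 243/5 + 81/2 + 63 + 27 + 27 = 2061/10.
  ∫_0^3 u'(x)^2 dx = ∫_0^3 (4*x^2 + 4*x + 1) dx. Term by term:
    ∫_0^3 4*x^2 dx = 36;  ∫_0^3 4*x dx = 18;  ∫_0^3 1 dx = 3.
  Sum: 36 + 18 + 3 = 57.
Adding: ||u||_{H^1}^2 = 2061/10 + 57 = 2631/10.


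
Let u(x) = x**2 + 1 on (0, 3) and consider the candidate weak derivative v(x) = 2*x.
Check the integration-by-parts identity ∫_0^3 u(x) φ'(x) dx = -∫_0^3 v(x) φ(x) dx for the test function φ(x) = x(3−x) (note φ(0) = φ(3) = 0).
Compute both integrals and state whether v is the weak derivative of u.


LHS = -27/2, RHS = -27/2. Yes, v = u' weakly.

u(x) = x**2 + 1, classical derivative u'(x) = 2*x.
φ(x) = x(3−x), so φ'(x) = 3 - 2*x.
Note φ(0) = φ(3) = 0, so the boundary term u·φ vanishes.
LHS = ∫_0^3 u(x) φ'(x) dx = ∫_0^3 (-2*x^3 + 3*x^2 - 2*x + 3) dx. Term by term:
  ∫_0^3 -2*x^3 dx = -81/2;  ∫_0^3 3*x^2 dx = 27;  ∫_0^3 -2*x dx = -9;
  ∫_0^3 3 dx = 9.
Sum: -81/2 + 27 − 9 + 9 = -27/2.
So LHS = -27/2.
∫_0^3 v(x) φ(x) dx = ∫_0^3 (-2*x^3 + 6*x^2) dx. Term by term:
  ∫_0^3 -2*x^3 dx = -81/2;  ∫_0^3 6*x^2 dx = 54.
Sum: -81/2 + 54 = 27/2.
So RHS = -∫_0^3 v(x) φ(x) dx = -27/2.
LHS = RHS, so the identity holds for this test φ.
Moreover u is smooth here and v(x) = u'(x) = 2*x pointwise, so the identity holds for every test function. Hence v is the weak derivative of u.


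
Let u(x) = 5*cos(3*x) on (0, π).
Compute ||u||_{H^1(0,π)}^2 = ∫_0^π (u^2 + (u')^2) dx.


||u||_{H^1(0,π)}^2 = 125*π

u'(x) = -15*sin(3*x).
Expand u² and (u')² and integrate term by term on (0, π), using: for integers n ≥ 1, ∫_0^π sin²(nx) dx = ∫_0^π cos²(nx) dx = π/2; for n ≠ n', ∫_0^π sin(nx)sin(n'x) dx = ∫_0^π cos(nx)cos(n'x) dx = 0; and by product-to-sum, ∫_0^π sin(nx)cos(n'x) dx = ½∫_0^π [sin((n+n')x) + sin((n−n')x)] dx, which is 0 when n+n' is even and 2n/(n²−n'²) when n+n' is odd (it need not vanish on (0, π)).
  u² squared terms: (5)²·∫cos(3x)² dx = 25·π/2 = 25*π/2.
  So ∫_0^π u² dx = 25*π/2.
  (u')² squared terms: (-15)²·∫sin(3x)² dx = 225·π/2 = 225*π/2.
  So ∫_0^π (u')² dx = 225*π/2.
||u||_{H^1}^2 = (25*π/2) + (225*π/2) = 125*π.


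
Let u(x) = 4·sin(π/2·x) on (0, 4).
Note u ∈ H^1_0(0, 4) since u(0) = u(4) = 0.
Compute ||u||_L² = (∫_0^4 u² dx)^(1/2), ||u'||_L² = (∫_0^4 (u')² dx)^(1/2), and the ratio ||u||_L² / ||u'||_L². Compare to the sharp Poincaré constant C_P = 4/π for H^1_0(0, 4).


||u||_L² / ||u'||_L² = 2/π < C_P = 4/π.

u(x) = 4·sin(π/2·x), so u'(x) = 2*π*cos(π*x/2).
Writing u(x) = A·sin(kπx/L) with A = 4 and k = 2, use ∫_0^L sin²(kπx/L) dx = L/2 and ∫_0^L cos²(kπx/L) dx = L/2.
u² = 16·sin²(π/2·x) and (u')² = 4*π^2·cos²(π/2·x), and each of sin², cos² integrates to L/2 = 2 over (0, 4).
∫_0^4 u² dx = 32, so ||u||_L² = 4*sqrt(2).
∫_0^4 (u')² dx = 8*π^2, so ||u'||_L² = 2*sqrt(2)*π.
Ratio ||u||_L² / ||u'||_L² = 2/π.
Sharp Poincaré constant on H^1_0(0, 4) is C_P = L/π = 4/π, achieved by sin(π/4·x).
This is the k = 2 harmonic; the ratio L/(kπ) is strictly less than C_P = L/π, consistent with the sharp inequality ||u||_L² ≤ C_P ||u'||_L².


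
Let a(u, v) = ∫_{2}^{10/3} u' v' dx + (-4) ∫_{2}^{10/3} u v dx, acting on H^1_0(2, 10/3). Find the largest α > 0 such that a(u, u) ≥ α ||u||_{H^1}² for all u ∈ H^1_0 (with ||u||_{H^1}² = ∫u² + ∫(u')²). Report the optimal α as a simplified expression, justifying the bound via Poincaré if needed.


α = (-64 + 9*π^2)/(16 + 9*π^2)

Coercivity of a(·,·) on H^1_0(2, 10/3) means a(u, u) ≥ α ||u||_{H^1}² for every u ∈ H^1_0.
The interval has length L = 4/3, and Poincaré/coercivity depend only on L. Here a(u, u) = ∫(u')² + (-4)·∫u².
Here c = -4 < 0 with |c| < (π/L)² = 9*π^2/16, so coercivity still holds. The condition a(u,u) ≥ α||u||_{H^1}² reads (1−α)∫(u')² ≥ (α−c)∫u². Any admissible α is ≤ 1 (rapidly oscillating u have ∫u²/∫(u')² → 0), and α = 1 would force 0 ≥ (1−c)∫u², impossible since c < 1; so 1−α > 0. By the sharp Poincaré inequality on H^1_0 of an interval of length L, ∫(u')² ≥ (π/L)²∫u² with equality for the first sine mode sin(π(x−x₀)/L) (x₀ the left endpoint), so the inequality holds for all u iff (1−α)(π/L)² ≥ α − c, i.e. α ≤ ((π/L)² + c)/((π/L)² + 1) = (1 + c(L/π)²)/(1 + (L/π)²). (Direct route, valid since c ≤ 0: Poincaré gives c∫u² ≥ c(L/π)²∫(u')², so a(u,u) ≥ (1 + c(L/π)²)∫(u')², while ||u||_{H^1}² ≤ (1 + (L/π)²)∫(u')²; dividing yields the same α.) With (π/L)² = 9*π^2/16 and c = -4, the largest admissible constant is α = ((π/L)² + c)/((π/L)² + 1).
Simplifying, α = (-64 + 9*π^2)/(16 + 9*π^2).


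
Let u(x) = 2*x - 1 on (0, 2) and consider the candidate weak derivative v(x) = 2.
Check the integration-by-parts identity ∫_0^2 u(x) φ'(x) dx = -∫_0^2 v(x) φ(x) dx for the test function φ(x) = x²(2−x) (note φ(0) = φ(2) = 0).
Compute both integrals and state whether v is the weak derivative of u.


LHS = -8/3, RHS = -8/3. Yes, v = u' weakly.

u(x) = 2*x - 1, classical derivative u'(x) = 2.
φ(x) = x²(2−x), so φ'(x) = x*(4 - 3*x).
Note φ(0) = φ(2) = 0, so the boundary term u·φ vanishes.
LHS = ∫_0^2 u(x) φ'(x) dx = ∫_0^2 (-6*x^3 + 11*x^2 - 4*x) dx. Term by term:
  ∫_0^2 -6*x^3 dx = -24;  ∫_0^2 11*x^2 dx = 88/3;  ∫_0^2 -4*x dx = -8.
Sum: -24 + 88/3 − 8 = -8/3.
So LHS = -8/3.
∫_0^2 v(x) φ(x) dx = ∫_0^2 (-2*x^3 + 4*x^2) dx. Term by term:
  ∫_0^2 -2*x^3 dx = -8;  ∫_0^2 4*x^2 dx = 32/3.
Sum: -8 + 32/3 = 8/3.
So RHS = -∫_0^2 v(x) φ(x) dx = -8/3.
LHS = RHS, so the identity holds for this test φ.
Moreover u is smooth here and v(x) = u'(x) = 2 pointwise, so the identity holds for every test function. Hence v is the weak derivative of u.


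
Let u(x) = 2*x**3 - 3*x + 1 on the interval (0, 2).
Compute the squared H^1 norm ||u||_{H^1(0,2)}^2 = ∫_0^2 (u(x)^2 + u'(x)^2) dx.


||u||_{H^1}^2 = 6256/35

The H^1 norm (squared) on an interval (0, L) is
  ||u||_{H^1}^2 = ∫_0^L u(x)^2 dx + ∫_0^L u'(x)^2 dx.
Compute u'(x) = 6*x**2 - 3.
Then u(x)^2 = 4*x**6 - 12*x**4 + 4*x**3 + 9*x**2 - 6*x + 1 and u'(x)^2 = 36*x**4 - 36*x**2 + 9.
Integrate each monomial from 0 to 2 using ∫_0^2 c·x^n dx = c·2^(n+1)/(n+1):
  ∫_0^2 u(x)^2 dx = ∫_0^2 (4*x^6 - 12*x^4 + 4*x^3 + 9*x^2 - 6*x + 1) dx. Term by term:
    ∫_0^2 4*x^6 dx = 512/7;  ∫_0^2 -12*x^4 dx = -384/5;  ∫_0^2 4*x^3 dx = 16;
    ∫_0^2 9*x^2 dx = 24;  ∫_0^2 -6*x dx = -12;  ∫_0^2 1 dx = 2.
  Sum: 512/7 − 384/5 + 16 + 24 − 12 + 2 = 922/35.
  ∫_0^2 u'(x)^2 dx = ∫_0^2 (36*x^4 - 36*x^2 + 9) dx. Term by term:
    ∫_0^2 36*x^4 dx = 1152/5;  ∫_0^2 -36*x^2 dx = -96;  ∫_0^2 9 dx = 18.
  Sum: 1152/5 − 96 + 18 = 762/5.
Adding: ||u||_{H^1}^2 = 922/35 + 762/5 = 6256/35.


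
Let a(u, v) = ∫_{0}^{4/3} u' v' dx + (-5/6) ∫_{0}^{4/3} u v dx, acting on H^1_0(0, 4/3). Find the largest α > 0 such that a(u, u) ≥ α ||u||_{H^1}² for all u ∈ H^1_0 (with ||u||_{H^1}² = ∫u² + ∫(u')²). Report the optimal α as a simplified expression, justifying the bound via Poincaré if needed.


α = (-40 + 27*π^2)/(3*(16 + 9*π^2))

Coercivity of a(·,·) on H^1_0(0, 4/3) means a(u, u) ≥ α ||u||_{H^1}² for every u ∈ H^1_0.
The interval has length L = 4/3, and Poincaré/coercivity depend only on L. Here a(u, u) = ∫(u')² + (-5/6)·∫u².
Here c = -5/6 < 0 with |c| < (π/L)² = 9*π^2/16, so coercivity still holds. The condition a(u,u) ≥ α||u||_{H^1}² reads (1−α)∫(u')² ≥ (α−c)∫u². Any admissible α is ≤ 1 (rapidly oscillating u have ∫u²/∫(u')² → 0), and α = 1 would force 0 ≥ (1−c)∫u², impossible since c < 1; so 1−α > 0. By the sharp Poincaré inequality on H^1_0 of an interval of length L, ∫(u')² ≥ (π/L)²∫u² with equality for the first sine mode sin(π(x−x₀)/L) (x₀ the left endpoint), so the inequality holds for all u iff (1−α)(π/L)² ≥ α − c, i.e. α ≤ ((π/L)² + c)/((π/L)² + 1) = (1 + c(L/π)²)/(1 + (L/π)²). (Direct route, valid since c ≤ 0: Poincaré gives c∫u² ≥ c(L/π)²∫(u')², so a(u,u) ≥ (1 + c(L/π)²)∫(u')², while ||u||_{H^1}² ≤ (1 + (L/π)²)∫(u')²; dividing yields the same α.) With (π/L)² = 9*π^2/16 and c = -5/6, the largest admissible constant is α = ((π/L)² + c)/((π/L)² + 1).
Simplifying, α = (-40 + 27*π^2)/(3*(16 + 9*π^2)).


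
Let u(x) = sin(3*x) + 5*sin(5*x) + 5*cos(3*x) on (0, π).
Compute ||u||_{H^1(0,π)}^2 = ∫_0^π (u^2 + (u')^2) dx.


||u||_{H^1(0,π)}^2 = 455*π

u'(x) = -15*sin(3*x) + 3*cos(3*x) + 25*cos(5*x).
Expand u² and (u')² and integrate term by term on (0, π), using: for integers n ≥ 1, ∫_0^π sin²(nx) dx = ∫_0^π cos²(nx) dx = π/2; for n ≠ n', ∫_0^π sin(nx)sin(n'x) dx = ∫_0^π cos(nx)cos(n'x) dx = 0; and by product-to-sum, ∫_0^π sin(nx)cos(n'x) dx = ½∫_0^π [sin((n+n')x) + sin((n−n')x)] dx, which is 0 when n+n' is even and 2n/(n²−n'²) when n+n' is odd (it need not vanish on (0, π)).
  u² squared terms: (5)²·∫cos(3x)² dx = 25·π/2 = 25*π/2;  (5)²·∫sin(5x)² dx = 25·π/2 = 25*π/2;  (1)²·∫sin(3x)² dx = 1·π/2 = π/2.
  u² cross terms: 2·(5)·(5)·∫cos(3x)·sin(5x) dx = 50·(0) = 0;  2·(5)·(1)·∫cos(3x)·sin(3x) dx = 10·(0) = 0;  2·(5)·(1)·∫sin(5x)·sin(3x) dx = 10·(0) = 0.
  So ∫_0^π u² dx = 25*π/2 + 25*π/2 + π/2 + 0 + 0 + 0 = 51*π/2.
  (u')² squared terms: (-15)²·∫sin(3x)² dx = 225·π/2 = 225*π/2;  (3)²·∫cos(3x)² dx = 9·π/2 = 9*π/2;  (25)²·∫cos(5x)² dx = 625·π/2 = 625*π/2.
  (u')² cross terms: 2·(-15)·(3)·∫sin(3x)·cos(3x) dx = -90·(0) = 0;  2·(-15)·(25)·∫sin(3x)·cos(5x) dx = -750·(0) = 0;  2·(3)·(25)·∫cos(3x)·cos(5x) dx = 150·(0) = 0.
  So ∫_0^π (u')² dx = 225*π/2 + 9*π/2 + 625*π/2 + 0 + 0 + 0 = 859*π/2.
||u||_{H^1}^2 = (51*π/2) + (859*π/2) = 455*π.


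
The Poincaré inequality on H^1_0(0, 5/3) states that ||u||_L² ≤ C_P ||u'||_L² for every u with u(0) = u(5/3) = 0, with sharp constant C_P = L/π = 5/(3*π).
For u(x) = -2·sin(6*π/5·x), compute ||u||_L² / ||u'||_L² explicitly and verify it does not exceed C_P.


||u||_L² / ||u'||_L² = 5/(6*π) < C_P = 5/(3*π).

u(x) = -2·sin(6*π/5·x), so u'(x) = -12*π*cos(6*π*x/5)/5.
Writing u(x) = A·sin(kπx/L) with A = -2 and k = 2, use ∫_0^L sin²(kπx/L) dx = L/2 and ∫_0^L cos²(kπx/L) dx = L/2.
u² = 4·sin²(6*π/5·x) and (u')² = 144*π^2/25·cos²(6*π/5·x), and each of sin², cos² integrates to L/2 = 5/6 over (0, 5/3).
∫_0^5/3 u² dx = 10/3, so ||u||_L² = sqrt(30)/3.
∫_0^5/3 (u')² dx = 24*π^2/5, so ||u'||_L² = 2*sqrt(30)*π/5.
Ratio ||u||_L² / ||u'||_L² = 5/(6*π).
Sharp Poincaré constant on H^1_0(0, 5/3) is C_P = L/π = 5/(3*π), achieved by sin(3*π/5·x).
This is the k = 2 harmonic; the ratio L/(kπ) is strictly less than C_P = L/π, consistent with the sharp inequality ||u||_L² ≤ C_P ||u'||_L².


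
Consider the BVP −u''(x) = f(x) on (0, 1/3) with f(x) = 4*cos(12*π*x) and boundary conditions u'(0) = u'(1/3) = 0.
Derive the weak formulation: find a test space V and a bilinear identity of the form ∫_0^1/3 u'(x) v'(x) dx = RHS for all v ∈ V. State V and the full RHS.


V = H^1(0, 1/3) (no boundary constraint on v; u is determined up to an additive constant); weak form: ∫_0^1/3 u'v' dx = ∫_0^1/3 (4*cos(12*π*x)) v dx for all v ∈ V.

Multiply both sides by a test function v and integrate from 0 to 1/3:
  ∫_0^1/3 −u''(x) v(x) dx = ∫_0^1/3 f(x) v(x) dx.
Integrate the LHS by parts once:
  ∫_0^1/3 −u'' v dx = −[u'(x) v(x)]_0^1/3 + ∫_0^1/3 u'(x) v'(x) dx.
Thus ∫_0^1/3 u'(x) v'(x) dx = ∫_0^1/3 f(x) v(x) dx + [u'(x) v(x)]_0^1/3.
Choose V so that boundary terms are either known or forced to vanish.
u has homogeneous Neumann: u'(0) = u'(1/3) = 0. So [u' v]_0^1/3 = 0·v(1/3) − 0·v(0) = 0 for any v; take V = H^1(0, 1/3).
Weak formulation: find u (satisfying any essential BC) such that ∫_0^1/3 u'(x) v'(x) dx = ∫_0^1/3 f v dx for all v ∈ V (homogeneous Neumann, so boundary terms vanish).
Substituting f(x) = 4*cos(12*π*x), the right-hand side is ∫_0^1/3 (4*cos(12*π*x)) v dx.
Compatibility check (pure Neumann): taking v ≡ 1 ∈ V gives 0 = ∫_0^1/3 f dx + (0) − (0), i.e. ∫_0^1/3 f dx must equal u'(0) − u'(1/3) = 0. Indeed ∫_0^1/3 (4*cos(12*π*x)) dx = 0, so the data are compatible. The solution is then unique only up to an additive constant (fix it e.g. by requiring ∫_0^1/3 u dx = 0).


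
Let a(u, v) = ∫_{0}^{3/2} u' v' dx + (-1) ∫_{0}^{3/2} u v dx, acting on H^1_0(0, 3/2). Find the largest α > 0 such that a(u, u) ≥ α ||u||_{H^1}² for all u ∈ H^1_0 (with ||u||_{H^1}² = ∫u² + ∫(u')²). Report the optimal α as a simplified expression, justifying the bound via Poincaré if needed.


α = (-9 + 4*π^2)/(9 + 4*π^2)

Coercivity of a(·,·) on H^1_0(0, 3/2) means a(u, u) ≥ α ||u||_{H^1}² for every u ∈ H^1_0.
The interval has length L = 3/2, and Poincaré/coercivity depend only on L. Here a(u, u) = ∫(u')² + (-1)·∫u².
Here c = -1 < 0 with |c| < (π/L)² = 4*π^2/9, so coercivity still holds. The condition a(u,u) ≥ α||u||_{H^1}² reads (1−α)∫(u')² ≥ (α−c)∫u². Any admissible α is ≤ 1 (rapidly oscillating u have ∫u²/∫(u')² → 0), and α = 1 would force 0 ≥ (1−c)∫u², impossible since c < 1; so 1−α > 0. By the sharp Poincaré inequality on H^1_0 of an interval of length L, ∫(u')² ≥ (π/L)²∫u² with equality for the first sine mode sin(π(x−x₀)/L) (x₀ the left endpoint), so the inequality holds for all u iff (1−α)(π/L)² ≥ α − c, i.e. α ≤ ((π/L)² + c)/((π/L)² + 1) = (1 + c(L/π)²)/(1 + (L/π)²). (Direct route, valid since c ≤ 0: Poincaré gives c∫u² ≥ c(L/π)²∫(u')², so a(u,u) ≥ (1 + c(L/π)²)∫(u')², while ||u||_{H^1}² ≤ (1 + (L/π)²)∫(u')²; dividing yields the same α.) With (π/L)² = 4*π^2/9 and c = -1, the largest admissible constant is α = ((π/L)² + c)/((π/L)² + 1).
Simplifying, α = (-9 + 4*π^2)/(9 + 4*π^2).


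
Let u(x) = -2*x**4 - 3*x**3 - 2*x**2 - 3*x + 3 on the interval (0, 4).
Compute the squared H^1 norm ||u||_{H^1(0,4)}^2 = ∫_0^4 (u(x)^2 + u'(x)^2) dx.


||u||_{H^1}^2 = 35259592/63

The H^1 norm (squared) on an interval (0, L) is
  ||u||_{H^1}^2 = ∫_0^L u(x)^2 dx + ∫_0^L u'(x)^2 dx.
Compute u'(x) = -8*x**3 - 9*x**2 - 4*x - 3.
Then u(x)^2 = 4*x**8 + 12*x**7 + 17*x**6 + 24*x**5 + 10*x**4 - 6*x**3 - 3*x**2 - 18*x + 9 and u'(x)^2 = 64*x**6 + 144*x**5 + 145*x**4 + 120*x**3 + 70*x**2 + 24*x + 9.
Integrate each monomial from 0 to 4 using ∫_0^4 c·x^n dx = c·4^(n+1)/(n+1):
  ∫_0^4 u(x)^2 dx = ∫_0^4 (4*x^8 + 12*x^7 + 17*x^6 + 24*x^5 + 10*x^4 - 6*x^3 - 3*x^2 - 18*x + 9) dx. Term by term:
    ∫_0^4 4*x^8 dx = 1048576/9;  ∫_0^4 12*x^7 dx = 98304;  ∫_0^4 17*x^6 dx = 278528/7;
    ∫_0^4 24*x^5 dx = 16384;  ∫_0^4 10*x^4 dx = 2048;  ∫_0^4 -6*x^3 dx = -384;
    ∫_0^4 -3*x^2 dx = -64;  ∫_0^4 -18*x dx = -144;  ∫_0^4 9 dx = 36.
  Sum: 1048576/9 + 98304 + 278528/7 + 16384 + 2048 − 384 − 64 − 144 + 36 = 17166124/63.
  ∫_0^4 u'(x)^2 dx = ∫_0^4 (64*x^6 + 144*x^5 + 145*x^4 + 120*x^3 + 70*x^2 + 24*x + 9) dx. Term by term:
    ∫_0^4 64*x^6 dx = 1048576/7;  ∫_0^4 144*x^5 dx = 98304;  ∫_0^4 145*x^4 dx = 29696;
    ∫_0^4 120*x^3 dx = 7680;  ∫_0^4 70*x^2 dx = 4480/3;  ∫_0^4 24*x dx = 192;
    ∫_0^4 9 dx = 36.
  Sum: 1048576/7 + 98304 + 29696 + 7680 + 4480/3 + 192 + 36 = 6031156/21.
Adding: ||u||_{H^1}^2 = 17166124/63 + 6031156/21 = 35259592/63.


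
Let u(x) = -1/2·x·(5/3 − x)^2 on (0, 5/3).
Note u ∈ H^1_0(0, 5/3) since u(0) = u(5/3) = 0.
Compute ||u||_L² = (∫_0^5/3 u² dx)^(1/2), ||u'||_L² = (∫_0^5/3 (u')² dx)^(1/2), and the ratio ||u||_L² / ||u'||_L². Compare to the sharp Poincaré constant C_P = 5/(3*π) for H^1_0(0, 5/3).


||u||_L² / ||u'||_L² = 5*sqrt(14)/42 < C_P = 5/(3*π).

u(x) = -1/2·x·(5/3 − x)^2, so u'(x) = (5 - 9*x)*(3*x - 5)/18.
u(x) = -1/2·x·(5/3 − x)^2 vanishes at x = 0 and x = 5/3, so u ∈ H^1_0(0, 5/3). Differentiate via the product rule and integrate the resulting polynomials term by term.
  ∫_0^5/3 u² dx = ∫_0^5/3 (x^6/4 - 5*x^5/3 + 25*x^4/6 - 125*x^3/27 + 625*x^2/324) dx. Term by term:
    ∫_0^5/3 x^6/4 dx = 78125/61236;  ∫_0^5/3 -5*x^5/3 dx = -78125/13122;  ∫_0^5/3 25*x^4/6 dx = 15625/1458;
    ∫_0^5/3 -125*x^3/27 dx = -78125/8748;  ∫_0^5/3 625*x^2/324 dx = 78125/26244.
  Sum: 78125/61236 − 78125/13122 + 15625/1458 − 78125/8748 + 78125/26244 = 15625/183708.
  ∫_0^5/3 (u')² dx = ∫_0^5/3 (9*x^4/4 - 10*x^3 + 275*x^2/18 - 250*x/27 + 625/324) dx. Term by term:
    ∫_0^5/3 9*x^4/4 dx = 625/108;  ∫_0^5/3 -10*x^3 dx = -3125/162;  ∫_0^5/3 275*x^2/18 dx = 34375/1458;
    ∫_0^5/3 -250*x/27 dx = -3125/243;  ∫_0^5/3 625/324 dx = 3125/972.
  Sum: 625/108 − 3125/162 + 34375/1458 − 3125/243 + 3125/972 = 625/1458.
∫_0^5/3 u² dx = 15625/183708, so ||u||_L² = 125*sqrt(7)/1134.
∫_0^5/3 (u')² dx = 625/1458, so ||u'||_L² = 25*sqrt(2)/54.
Ratio ||u||_L² / ||u'||_L² = 5*sqrt(14)/42.
Sharp Poincaré constant on H^1_0(0, 5/3) is C_P = L/π = 5/(3*π), achieved by sin(3*π/5·x).
A polynomial bump cannot attain the sharp Poincaré constant (only the first sine eigenfunction does), so the ratio is strictly less than C_P, consistent with ||u||_L² ≤ C_P ||u'||_L².


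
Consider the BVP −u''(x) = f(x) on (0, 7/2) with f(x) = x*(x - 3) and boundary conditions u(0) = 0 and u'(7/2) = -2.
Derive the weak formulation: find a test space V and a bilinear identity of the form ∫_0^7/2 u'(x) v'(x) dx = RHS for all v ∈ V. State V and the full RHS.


V = {v ∈ H^1(0, 7/2) : v(0) = 0} (test functions vanish at x = 0 where u is specified); weak form: ∫_0^7/2 u'v' dx = ∫_0^7/2 (x*(x - 3)) v dx − 2·v(7/2) for all v ∈ V.

Multiply both sides by a test function v and integrate from 0 to 7/2:
  ∫_0^7/2 −u''(x) v(x) dx = ∫_0^7/2 f(x) v(x) dx.
Integrate the LHS by parts once:
  ∫_0^7/2 −u'' v dx = −[u'(x) v(x)]_0^7/2 + ∫_0^7/2 u'(x) v'(x) dx.
Thus ∫_0^7/2 u'(x) v'(x) dx = ∫_0^7/2 f(x) v(x) dx + [u'(x) v(x)]_0^7/2.
Choose V so that boundary terms are either known or forced to vanish.
Mixed BC: u(0) = 0 (Dirichlet) and u'(7/2) = -2 (Neumann). Define V = {v ∈ H^1(0, 7/2) : v(0) = 0}. Then [u' v]_0^7/2 = u'(7/2)·v(7/2) − u'(0)·0 = − 2·v(7/2).
Weak formulation: find u (satisfying any essential BC) such that ∫_0^7/2 u'(x) v'(x) dx = ∫_0^7/2 f v dx − 2·v(7/2) for all v ∈ V (Dirichlet at 0 absorbed into V; Neumann datum at x = 7/2 contributes the boundary term).
Substituting f(x) = x*(x - 3), the right-hand side is ∫_0^7/2 (x*(x - 3)) v dx − 2·v(7/2).


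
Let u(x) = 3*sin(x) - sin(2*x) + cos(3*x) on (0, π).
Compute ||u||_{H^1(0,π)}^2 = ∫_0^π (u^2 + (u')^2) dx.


||u||_{H^1(0,π)}^2 = 16 + 33*π/2

u'(x) = -3*sin(3*x) + 3*cos(x) - 2*cos(2*x).
Expand u² and (u')² and integrate term by term on (0, π), using: for integers n ≥ 1, ∫_0^π sin²(nx) dx = ∫_0^π cos²(nx) dx = π/2; for n ≠ n', ∫_0^π sin(nx)sin(n'x) dx = ∫_0^π cos(nx)cos(n'x) dx = 0; and by product-to-sum, ∫_0^π sin(nx)cos(n'x) dx = ½∫_0^π [sin((n+n')x) + sin((n−n')x)] dx, which is 0 when n+n' is even and 2n/(n²−n'²) when n+n' is odd (it need not vanish on (0, π)).
  u² squared terms: (-1)²·∫sin(2x)² dx = 1·π/2 = π/2;  (3)²·∫sin(x)² dx = 9·π/2 = 9*π/2;  (1)²·∫cos(3x)² dx = 1·π/2 = π/2.
  u² cross terms: 2·(-1)·(3)·∫sin(2x)·sin(x) dx = -6·(0) = 0;  2·(-1)·(1)·∫sin(2x)·cos(3x) dx = -2·(-4/5) = 8/5;  2·(3)·(1)·∫sin(x)·cos(3x) dx = 6·(0) = 0.
  So ∫_0^π u² dx = π/2 + 9*π/2 + π/2 + 0 + 8/5 + 0 = 8/5 + 11*π/2.
  (u')² squared terms: (-3)²·∫sin(3x)² dx = 9·π/2 = 9*π/2;  (-2)²·∫cos(2x)² dx = 4·π/2 = 2*π;  (3)²·∫cos(x)² dx = 9·π/2 = 9*π/2.
  (u')² cross terms: 2·(-3)·(-2)·∫sin(3x)·cos(2x) dx = 12·(6/5) = 72/5;  2·(-3)·(3)·∫sin(3x)·cos(x) dx = -18·(0) = 0;  2·(-2)·(3)·∫cos(2x)·cos(x) dx = -12·(0) = 0.
  So ∫_0^π (u')² dx = 9*π/2 + 2*π + 9*π/2 + 72/5 + 0 + 0 = 72/5 + 11*π.
||u||_{H^1}^2 = (8/5 + 11*π/2) + (72/5 + 11*π) = 16 + 33*π/2.


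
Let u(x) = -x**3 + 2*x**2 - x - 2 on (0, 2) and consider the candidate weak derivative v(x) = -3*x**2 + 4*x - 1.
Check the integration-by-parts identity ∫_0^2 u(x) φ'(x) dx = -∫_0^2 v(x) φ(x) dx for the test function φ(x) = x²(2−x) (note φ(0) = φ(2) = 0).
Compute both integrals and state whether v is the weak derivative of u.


LHS = 4/3, RHS = 4/3. Yes, v = u' weakly.

u(x) = -x**3 + 2*x**2 - x - 2, classical derivative u'(x) = -3*x**2 + 4*x - 1.
φ(x) = x²(2−x), so φ'(x) = x*(4 - 3*x).
Note φ(0) = φ(2) = 0, so the boundary term u·φ vanishes.
LHS = ∫_0^2 u(x) φ'(x) dx = ∫_0^2 (3*x^5 - 10*x^4 + 11*x^3 + 2*x^2 - 8*x) dx. Term by term:
  ∫_0^2 3*x^5 dx = 32;  ∫_0^2 -10*x^4 dx = -64;  ∫_0^2 11*x^3 dx = 44;
  ∫_0^2 2*x^2 dx = 16/3;  ∫_0^2 -8*x dx = -16.
Sum: 32 − 64 + 44 + 16/3 − 16 = 4/3.
So LHS = 4/3.
∫_0^2 v(x) φ(x) dx = ∫_0^2 (3*x^5 - 10*x^4 + 9*x^3 - 2*x^2) dx. Term by term:
  ∫_0^2 3*x^5 dx = 32;  ∫_0^2 -10*x^4 dx = -64;  ∫_0^2 9*x^3 dx = 36;
  ∫_0^2 -2*x^2 dx = -16/3.
Sum: 32 − 64 + 36 − 16/3 = -4/3.
So RHS = -∫_0^2 v(x) φ(x) dx = 4/3.
LHS = RHS, so the identity holds for this test φ.
Moreover u is smooth here and v(x) = u'(x) = -3*x**2 + 4*x - 1 pointwise, so the identity holds for every test function. Hence v is the weak derivative of u.


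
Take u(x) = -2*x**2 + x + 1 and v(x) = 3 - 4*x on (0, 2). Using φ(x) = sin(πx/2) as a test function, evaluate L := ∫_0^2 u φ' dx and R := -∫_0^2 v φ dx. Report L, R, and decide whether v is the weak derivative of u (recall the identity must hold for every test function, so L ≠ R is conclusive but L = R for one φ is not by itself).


LHS = 12/π, RHS = 4/π. No, v is not the weak derivative of u.

u(x) = -2*x**2 + x + 1, classical derivative u'(x) = 1 - 4*x.
φ(x) = sin(πx/2), so φ'(x) = π*cos(π*x/2)/2.
Note φ(0) = φ(2) = 0, so the boundary term u·φ vanishes.
LHS = ∫_0^2 u(x) φ'(x) dx = ∫_0^2 (-π*x^2*cos(π*x/2) + π*x*cos(π*x/2)/2 + π*cos(π*x/2)/2) dx. Term by term:
  ∫_0^2 π*cos(π*x/2)/2 dx = 0;  ∫_0^2 π*x*cos(π*x/2)/2 dx = -4/π;  ∫_0^2 -π*x^2*cos(π*x/2) dx = 16/π.
Sum: 0 − 4/π + 16/π = 12/π.
So LHS = 12/π.
∫_0^2 v(x) φ(x) dx = ∫_0^2 (-4*x*sin(π*x/2) + 3*sin(π*x/2)) dx. Term by term:
  ∫_0^2 3*sin(π*x/2) dx = 12/π;  ∫_0^2 -4*x*sin(π*x/2) dx = -16/π.
Sum: 12/π − 16/π = -4/π.
So RHS = -∫_0^2 v(x) φ(x) dx = 4/π.
LHS − RHS = 8/π ≠ 0, so the identity fails.
(For a valid weak derivative the identity must hold for EVERY test function, in particular this one. The failure shows v is NOT the weak derivative of u.)
Correct weak derivative would be u'(x) = 1 - 4*x.


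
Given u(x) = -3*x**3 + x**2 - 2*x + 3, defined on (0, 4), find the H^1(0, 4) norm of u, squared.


||u||_{H^1}^2 = 3514036/105

The H^1 norm (squared) on an interval (0, L) is
  ||u||_{H^1}^2 = ∫_0^L u(x)^2 dx + ∫_0^L u'(x)^2 dx.
Compute u'(x) = -9*x**2 + 2*x - 2.
Then u(x)^2 = 9*x**6 - 6*x**5 + 13*x**4 - 22*x**3 + 10*x**2 - 12*x + 9 and u'(x)^2 = 81*x**4 - 36*x**3 + 40*x**2 - 8*x + 4.
Integrate each monomial from 0 to 4 using ∫_0^4 c·x^n dx = c·4^(n+1)/(n+1):
  ∫_0^4 u(x)^2 dx = ∫_0^4 (9*x^6 - 6*x^5 + 13*x^4 - 22*x^3 + 10*x^2 - 12*x + 9) dx. Term by term:
    ∫_0^4 9*x^6 dx = 147456/7;  ∫_0^4 -6*x^5 dx = -4096;  ∫_0^4 13*x^4 dx = 13312/5;
    ∫_0^4 -22*x^3 dx = -1408;  ∫_0^4 10*x^2 dx = 640/3;  ∫_0^4 -12*x dx = -96;
    ∫_0^4 9 dx = 36.
  Sum: 147456/7 − 4096 + 13312/5 − 1408 + 640/3 − 96 + 36 = 1929572/105.
  ∫_0^4 u'(x)^2 dx = ∫_0^4 (81*x^4 - 36*x^3 + 40*x^2 - 8*x + 4) dx. Term by term:
    ∫_0^4 81*x^4 dx = 82944/5;  ∫_0^4 -36*x^3 dx = -2304;  ∫_0^4 40*x^2 dx = 2560/3;
    ∫_0^4 -8*x dx = -64;  ∫_0^4 4 dx = 16.
  Sum: 82944/5 − 2304 + 2560/3 − 64 + 16 = 226352/15.
Adding: ||u||_{H^1}^2 = 1929572/105 + 226352/15 = 3514036/105.


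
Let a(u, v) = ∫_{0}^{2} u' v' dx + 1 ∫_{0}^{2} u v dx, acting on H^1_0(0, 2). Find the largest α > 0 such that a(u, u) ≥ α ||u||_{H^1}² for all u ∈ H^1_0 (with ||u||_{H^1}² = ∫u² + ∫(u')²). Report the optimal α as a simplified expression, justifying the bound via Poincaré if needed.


α = 1

Coercivity of a(·,·) on H^1_0(0, 2) means a(u, u) ≥ α ||u||_{H^1}² for every u ∈ H^1_0.
The interval has length L = 2, and Poincaré/coercivity depend only on L. Here a(u, u) = ∫(u')² + (1)·∫u².
Here c = 1 ≥ 1, so a(u,u) = ∫(u')² + c∫u² ≥ ∫(u')² + ∫u² = ||u||_{H^1}², i.e. α = 1 works. No larger α is possible: a(u,u) ≥ α||u||_{H^1}² means (1−α)∫(u')² ≥ (α−c)∫u², and for the modes u_n = sin(nπ(x−x₀)/L) (x₀ the left endpoint) one has ∫u_n²/∫(u_n')² = (L/(nπ))² → 0, so a(u_n,u_n)/||u_n||_{H^1}² → 1. Hence the optimal constant is α = 1.
Therefore α = 1.
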